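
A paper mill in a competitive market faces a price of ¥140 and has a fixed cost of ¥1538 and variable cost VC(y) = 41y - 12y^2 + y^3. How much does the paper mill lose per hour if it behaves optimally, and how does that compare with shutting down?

AVC = 41 - 12y + y^2 has its minimum ¥5 at y = 6; price ¥140 clears that bar, so the firm operates.
With MC = 41 - 24y + 3y^2, P = MC on the upward-sloping part at y* = 11.
TR = 140·11 = 1540. TC = 1538 + 330 = 1868. Profit = 1540 − 1868 = -¥328.
By producing, the firm covers all variable cost plus ¥1210 of fixed cost; shutting down would lose the full ¥1538.

Profit = -¥328 at y = 11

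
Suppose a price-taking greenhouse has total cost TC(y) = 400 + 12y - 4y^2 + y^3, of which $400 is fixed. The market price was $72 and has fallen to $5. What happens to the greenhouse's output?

Output falls from 6 to 0 (the firm shuts down)

MC = 12 - 8y + 3y^2; the shutdown threshold is min AVC = $8 (at y = 2).
At P = $72 ≥ min AVC, set P = MC on the rising branch: y = 6.
At P = $5 < min AVC = $8, price no longer covers variable cost at any output, so the firm shuts down: y = 0.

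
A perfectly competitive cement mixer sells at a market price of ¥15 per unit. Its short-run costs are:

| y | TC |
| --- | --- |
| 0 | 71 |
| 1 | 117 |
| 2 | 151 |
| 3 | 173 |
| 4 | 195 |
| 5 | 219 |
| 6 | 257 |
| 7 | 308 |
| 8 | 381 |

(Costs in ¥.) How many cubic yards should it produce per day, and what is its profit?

y = 0 (shut down); profit = -¥71

Compute π = P·y − TC at each output: y=0: -71; y=1: -102; y=2: -121; y=3: -128; y=4: -135; y=5: -144; y=6: -167; y=7: -203; y=8: -261.
Profit is highest at y = 0. Equivalently, the lowest AVC in the table is 148/5 ≈ ¥29.60 at y = 5, and P = ¥15 falls below it — price never covers variable cost, so the firm shuts down and loses only its fixed cost.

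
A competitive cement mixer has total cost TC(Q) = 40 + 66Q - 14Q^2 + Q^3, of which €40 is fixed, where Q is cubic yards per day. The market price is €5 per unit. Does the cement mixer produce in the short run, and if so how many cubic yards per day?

Shut down

Strip out fixed cost: VC = 66Q - 14Q^2 + Q^3. Then AVC = 66 - 14Q + Q^2 and MC = 66 - 28Q + 3Q^2.
AVC is minimized where dAVC/dQ = -14 + 2Q = 0, at Q = 7; min AVC = 66 - 14·7 + 7^2 = €17.
With P < min AVC (€5 < €17), every unit sold adds to the loss.
Best response: produce nothing and absorb the €40 fixed cost.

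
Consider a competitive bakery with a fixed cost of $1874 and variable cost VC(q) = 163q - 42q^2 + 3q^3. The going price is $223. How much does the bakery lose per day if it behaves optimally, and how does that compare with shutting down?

Profit = -$74 at q = 10

AVC = 163 - 42q + 3q^2; min AVC = $16 at q = 7. Since P = $223 ≥ min AVC, the firm produces.
MC = 163 - 84q + 9q^2. Setting P = MC and taking the root on the rising branch gives q* = 10.
TR = 223·10 = 2230. TC = 1874 + 430 = 2304. Profit = 2230 − 2304 = -$74.
By producing, the firm covers all variable cost plus $1800 of fixed cost; shutting down would lose the full $1874.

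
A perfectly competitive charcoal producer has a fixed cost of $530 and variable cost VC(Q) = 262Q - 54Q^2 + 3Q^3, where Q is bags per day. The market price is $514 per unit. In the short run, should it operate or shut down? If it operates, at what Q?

Produce at Q = 14

Strip out fixed cost: VC = 262Q - 54Q^2 + 3Q^3. Then AVC = 262 - 54Q + 3Q^2 and MC = 262 - 108Q + 9Q^2.
The AVC parabola has its vertex at Q = 54/6 = 9, where AVC = 262 - 54·9 + 3·9^2 = $19.
Since P = $514 ≥ min AVC = $19, price covers variable cost and the firm should produce.
Solving P = MC: -252 - 108Q + 9Q^2 = 0 ⇒ Q = -2 or 14. On the upward-sloping branch, Q* = 14.
Check: AVC at Q = 14 is $94 ≤ P, so revenue covers variable cost.
Profit = P·Q − TC = 514·14 − 1846 = $5350.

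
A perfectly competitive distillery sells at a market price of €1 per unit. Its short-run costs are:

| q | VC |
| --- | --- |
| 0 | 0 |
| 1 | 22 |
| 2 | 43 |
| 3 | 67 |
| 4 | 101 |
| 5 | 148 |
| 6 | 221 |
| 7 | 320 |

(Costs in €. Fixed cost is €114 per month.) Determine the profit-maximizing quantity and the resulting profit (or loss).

Compute π = P·q − TC at each output: q=0: -114; q=1: -135; q=2: -155; q=3: -178; q=4: -211; q=5: -257; q=6: -329; q=7: -427.
Profit is highest at q = 0. Equivalently, the lowest AVC in the table is 43/2 ≈ €21.50 at q = 2, and P = €1 falls below it — price never covers variable cost, so the firm shuts down and loses only its fixed cost.

q = 0 (shut down); profit = -€114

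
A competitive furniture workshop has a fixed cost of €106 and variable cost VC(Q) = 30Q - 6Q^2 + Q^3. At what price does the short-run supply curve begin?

The shutdown price is the minimum of AVC. VC = 30Q - 6Q^2 + Q^3, so AVC = 30 - 6Q + Q^2.
At the minimum of AVC, MC = AVC. MC = 30 - 12Q + 3Q^2; setting MC = AVC gives 2Q^2 - 6Q = 0, so Q = 3. min AVC = 21.
The firm shuts down for any P below €21.

€21 per unit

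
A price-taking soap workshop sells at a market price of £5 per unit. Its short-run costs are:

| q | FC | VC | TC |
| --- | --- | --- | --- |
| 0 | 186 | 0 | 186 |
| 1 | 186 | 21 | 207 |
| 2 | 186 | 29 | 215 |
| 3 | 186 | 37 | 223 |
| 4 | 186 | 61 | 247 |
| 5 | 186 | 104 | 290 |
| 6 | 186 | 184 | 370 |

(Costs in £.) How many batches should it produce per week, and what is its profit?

q = 0 (shut down); profit = -£186

Compute π = P·q − TC at each output: q=0: -186; q=1: -202; q=2: -205; q=3: -208; q=4: -227; q=5: -265; q=6: -340.
Profit is highest at q = 0. Equivalently, the lowest AVC in the table is 37/3 ≈ £12.33 at q = 3, and P = £5 falls below it — price never covers variable cost, so the firm shuts down and loses only its fixed cost.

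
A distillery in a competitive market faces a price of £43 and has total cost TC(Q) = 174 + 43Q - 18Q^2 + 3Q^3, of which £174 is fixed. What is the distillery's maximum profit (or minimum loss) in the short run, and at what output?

AVC = 43 - 18Q + 3Q^2; min AVC = £16 at Q = 3. Since P = £43 ≥ min AVC, the firm produces.
MC = 43 - 36Q + 9Q^2. Setting P = MC and taking the root on the rising branch gives Q* = 4.
TR = 43·4 = 172. TC = 174 + 76 = 250. Profit = 172 − 250 = -£78.
By producing, the firm covers all variable cost plus £96 of fixed cost; shutting down would lose the full £174.

Profit = -£78 at Q = 4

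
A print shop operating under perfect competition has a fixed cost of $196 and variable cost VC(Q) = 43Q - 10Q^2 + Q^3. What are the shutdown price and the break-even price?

Shutdown price = min AVC. AVC = 43 - 10Q + Q^2, with vertex at Q = 5 and minimum $18.
ATC = 196/Q + 43 - 10Q + Q^2. Setting dATC/dQ = −196/Q^2 − 10 + 2Q = 0 gives Q = 7 (since 2·7^3 − 10·7^2 = 196).
min ATC = 196/7 + 43 − 10·7 + 7^2 = $50. That is the break-even price.
For $18 ≤ P < $50 the firm produces at a loss; below $18 it shuts down.

Shutdown price = $18; break-even price = $50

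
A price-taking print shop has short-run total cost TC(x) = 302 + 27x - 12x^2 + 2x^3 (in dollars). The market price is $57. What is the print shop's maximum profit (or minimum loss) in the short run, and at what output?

Profit = -$102 at x = 5

AVC = 27 - 12x + 2x^2 has its minimum $9 at x = 3; price $57 clears that bar, so the firm operates.
With MC = 27 - 24x + 6x^2, P = MC on the upward-sloping part at x* = 5.
TR = 57·5 = 285. TC = 302 + 85 = 387. Profit = 285 − 387 = -$102.
That loss of $102 beats the $302 the firm would lose by shutting down; producing recovers $200 of fixed cost.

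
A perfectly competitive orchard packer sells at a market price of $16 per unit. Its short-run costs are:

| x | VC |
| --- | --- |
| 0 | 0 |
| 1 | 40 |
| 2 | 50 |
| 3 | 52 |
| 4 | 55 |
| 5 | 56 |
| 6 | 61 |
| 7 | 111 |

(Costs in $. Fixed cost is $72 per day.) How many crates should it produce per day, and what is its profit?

x = 6; profit = -$37

Profit at each row (π = 16x − TC): x=0: -72; x=1: -96; x=2: -90; x=3: -76; x=4: -63; x=5: -48; x=6: -37; x=7: -71.
Profit is maximized at x = 6. AVC there is 61/6 = $10.17 ≤ P, so producing beats shutting down (which would give -$72).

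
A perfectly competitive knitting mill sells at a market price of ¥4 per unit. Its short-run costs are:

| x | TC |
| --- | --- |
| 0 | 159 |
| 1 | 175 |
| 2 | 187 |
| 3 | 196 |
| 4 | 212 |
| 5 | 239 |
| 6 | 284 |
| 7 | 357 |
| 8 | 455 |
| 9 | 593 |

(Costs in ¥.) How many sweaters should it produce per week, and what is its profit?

x = 0 (shut down); profit = -¥159

Tabulate TR − TC: x=0: -159; x=1: -171; x=2: -179; x=3: -184; x=4: -196; x=5: -219; x=6: -260; x=7: -329; x=8: -423; x=9: -557.
Profit is highest at x = 0. Equivalently, the lowest AVC in the table is 37/3 ≈ ¥12.33 at x = 3, and P = ¥4 falls below it — price never covers variable cost, so the firm shuts down and loses only its fixed cost.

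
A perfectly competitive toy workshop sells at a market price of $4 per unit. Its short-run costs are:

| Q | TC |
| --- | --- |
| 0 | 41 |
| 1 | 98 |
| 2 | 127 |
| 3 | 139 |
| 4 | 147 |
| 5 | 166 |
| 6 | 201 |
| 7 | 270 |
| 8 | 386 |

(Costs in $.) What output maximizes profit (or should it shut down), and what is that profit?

Q = 0 (shut down); profit = -$41

Tabulate TR − TC: Q=0: -41; Q=1: -94; Q=2: -119; Q=3: -127; Q=4: -131; Q=5: -146; Q=6: -177; Q=7: -242; Q=8: -354.
Profit is highest at Q = 0. Equivalently, the lowest AVC in the table is 125/5 ≈ $25 at Q = 5, and P = $4 falls below it — price never covers variable cost, so the firm shuts down and loses only its fixed cost.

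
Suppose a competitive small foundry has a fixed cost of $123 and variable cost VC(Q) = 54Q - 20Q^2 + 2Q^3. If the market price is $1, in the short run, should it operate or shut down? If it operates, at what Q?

Shut down

Variable cost is VC = 54Q - 20Q^2 + 2Q^3, so AVC = VC/Q = 54 - 20Q + 2Q^2 and MC = dTC/dQ = 54 - 40Q + 6Q^2.
AVC is minimized where dAVC/dQ = -20 + 4Q = 0, at Q = 5; min AVC = 54 - 20·5 + 2·5^2 = $4.
Since P = $1 < min AVC = $4, price fails to cover variable cost at any output.
The firm minimizes its loss by shutting down and losing only its fixed cost of $123.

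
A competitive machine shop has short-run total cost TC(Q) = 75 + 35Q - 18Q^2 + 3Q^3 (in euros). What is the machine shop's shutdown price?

The shutdown price is the minimum of AVC. VC = 35Q - 18Q^2 + 3Q^3, so AVC = 35 - 18Q + 3Q^2.
At the minimum of AVC, MC = AVC. MC = 35 - 36Q + 9Q^2; setting MC = AVC gives 6Q^2 - 18Q = 0, so Q = 3. min AVC = 8.
For P < €8 the firm produces nothing.

€8 per unit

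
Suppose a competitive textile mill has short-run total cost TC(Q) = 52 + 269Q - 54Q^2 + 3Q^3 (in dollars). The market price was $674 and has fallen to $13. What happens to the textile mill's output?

Output falls from 15 to 0 (the firm shuts down)

MC = 269 - 108Q + 9Q^2; the shutdown threshold is min AVC = $26 (at Q = 9).
At P = $674 ≥ min AVC, set P = MC on the rising branch: Q = 15.
At P = $13 < min AVC = $26, price no longer covers variable cost at any output, so the firm shuts down: Q = 0.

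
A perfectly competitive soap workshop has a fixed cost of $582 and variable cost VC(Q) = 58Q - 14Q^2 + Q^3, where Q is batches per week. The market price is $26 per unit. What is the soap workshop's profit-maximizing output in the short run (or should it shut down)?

Variable cost is VC = 58Q - 14Q^2 + Q^3, so AVC = VC/Q = 58 - 14Q + Q^2 and MC = dTC/dQ = 58 - 28Q + 3Q^2.
AVC is minimized where dAVC/dQ = -14 + 2Q = 0, at Q = 7; min AVC = 58 - 14·7 + 7^2 = $9.
P = $26 exceeds min AVC = $9, so the firm stays open.
P = MC gives 32 - 28Q + 3Q^2 = 0, with roots 4/3 and 8. Take the larger (rising MC): Q* = 8.
Check: AVC at Q = 8 is $10 ≤ P, so revenue covers variable cost.
Profit = P·Q − TC = 26·8 − 662 = -$454, a loss, but smaller than the $582 fixed cost the firm would lose by shutting down.

Produce at Q = 8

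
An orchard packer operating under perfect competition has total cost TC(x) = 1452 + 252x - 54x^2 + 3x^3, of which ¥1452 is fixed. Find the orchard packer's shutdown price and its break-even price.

Shutdown price = ¥9; break-even price = ¥153

Shutdown price = min AVC. AVC = 252 - 54x + 3x^2, with vertex at x = 9 and minimum ¥9.
ATC = 1452/x + 252 - 54x + 3x^2. Setting dATC/dx = −1452/x^2 − 54 + 6x = 0 gives x = 11 (since 6·11^3 − 54·11^2 = 1452).
min ATC = 1452/11 + 252 − 54·11 + 3·11^2 = ¥153. That is the break-even price.
For ¥9 ≤ P < ¥153 the firm produces at a loss; below ¥9 it shuts down.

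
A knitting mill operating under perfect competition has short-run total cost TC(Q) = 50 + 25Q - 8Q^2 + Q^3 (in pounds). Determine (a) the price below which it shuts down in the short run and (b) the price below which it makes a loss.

Shutdown price = £9; break-even price = £20

AVC = 25 - 8Q + Q^2; minimized at Q = 4, giving min AVC = £9. That is the shutdown price.
ATC = 50/Q + 25 - 8Q + Q^2. Setting dATC/dQ = −50/Q^2 − 8 + 2Q = 0 gives Q = 5 (since 2·5^3 − 8·5^2 = 50).
min ATC = 50/5 + 25 − 8·5 + 5^2 = £20. That is the break-even price.
Between these two prices the firm operates at a loss; above £20 it earns a profit.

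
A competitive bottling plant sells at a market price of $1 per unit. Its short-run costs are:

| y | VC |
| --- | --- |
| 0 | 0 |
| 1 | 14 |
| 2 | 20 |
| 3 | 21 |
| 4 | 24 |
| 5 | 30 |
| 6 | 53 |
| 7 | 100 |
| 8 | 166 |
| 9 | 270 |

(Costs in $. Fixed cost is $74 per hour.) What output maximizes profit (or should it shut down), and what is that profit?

y = 0 (shut down); profit = -$74

Tabulate TR − TC: y=0: -74; y=1: -87; y=2: -92; y=3: -92; y=4: -94; y=5: -99; y=6: -121; y=7: -167; y=8: -232; y=9: -335.
Profit is highest at y = 0. Equivalently, the lowest AVC in the table is 24/4 ≈ $6 at y = 4, and P = $1 falls below it — price never covers variable cost, so the firm shuts down and loses only its fixed cost.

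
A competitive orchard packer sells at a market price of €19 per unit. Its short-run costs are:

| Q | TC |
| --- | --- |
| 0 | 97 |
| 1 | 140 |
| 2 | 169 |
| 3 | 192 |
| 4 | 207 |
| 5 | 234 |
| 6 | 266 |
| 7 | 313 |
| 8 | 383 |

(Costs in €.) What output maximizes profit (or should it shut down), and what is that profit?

Tabulate TR − TC: Q=0: -97; Q=1: -121; Q=2: -131; Q=3: -135; Q=4: -131; Q=5: -139; Q=6: -152; Q=7: -180; Q=8: -231.
Profit is highest at Q = 0. Equivalently, the lowest AVC in the table is 137/5 ≈ €27.40 at Q = 5, and P = €19 falls below it — price never covers variable cost, so the firm shuts down and loses only its fixed cost.

Q = 0 (shut down); profit = -€97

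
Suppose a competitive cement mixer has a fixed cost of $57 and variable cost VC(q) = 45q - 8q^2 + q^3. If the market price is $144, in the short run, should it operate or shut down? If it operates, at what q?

Produce at q = 9

Variable cost is VC = 45q - 8q^2 + q^3, so AVC = VC/q = 45 - 8q + q^2 and MC = dTC/dq = 45 - 16q + 3q^2.
The AVC parabola has its vertex at q = 8/2 = 4, where AVC = 45 - 8·4 + 4^2 = $29.
Because $144 ≥ $29, revenue can cover variable cost; the firm operates.
P = MC gives -99 - 16q + 3q^2 = 0, with roots -11/3 and 9. Take the larger (rising MC): q* = 9.
Check: AVC at q = 9 is $54 ≤ P, so revenue covers variable cost.
Profit = P·q − TC = 144·9 − 543 = $753.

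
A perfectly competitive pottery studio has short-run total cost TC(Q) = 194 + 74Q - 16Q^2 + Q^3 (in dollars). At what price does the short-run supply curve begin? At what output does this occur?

Short-run supply begins at min AVC. From VC = 74Q - 16Q^2 + Q^3, AVC = 74 - 16Q + Q^2.
dAVC/dQ = -16 + 2Q = 0 gives Q = 8. min AVC = 74 - 16·8 + 8^2 = 10.
The firm shuts down for any P below $10.

$10 per unit, at Q = 8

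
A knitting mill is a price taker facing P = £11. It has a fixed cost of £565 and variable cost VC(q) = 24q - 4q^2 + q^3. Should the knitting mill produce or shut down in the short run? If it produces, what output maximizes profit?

Strip out fixed cost: VC = 24q - 4q^2 + q^3. Then AVC = 24 - 4q + q^2 and MC = 24 - 8q + 3q^2.
AVC hits its minimum where MC = AVC, at q = 2, giving min AVC = 24 - 4·2 + 2^2 = £20.
P = £11 lies below min AVC = £20; no output level covers variable cost.
Best response: produce nothing and absorb the £565 fixed cost.

Shut down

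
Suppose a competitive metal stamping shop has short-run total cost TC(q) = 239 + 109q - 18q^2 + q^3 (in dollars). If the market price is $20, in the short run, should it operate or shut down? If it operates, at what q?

Strip out fixed cost: VC = 109q - 18q^2 + q^3. Then AVC = 109 - 18q + q^2 and MC = 109 - 36q + 3q^2.
The AVC parabola has its vertex at q = 18/2 = 9, where AVC = 109 - 18·9 + 9^2 = $28.
Since P = $20 < min AVC = $28, price fails to cover variable cost at any output.
The firm minimizes its loss by shutting down and losing only its fixed cost of $239.

Shut down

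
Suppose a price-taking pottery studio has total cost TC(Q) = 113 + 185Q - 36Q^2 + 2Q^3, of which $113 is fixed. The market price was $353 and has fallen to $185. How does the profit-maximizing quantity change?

Output falls from 14 to 12

AVC = 185 - 36Q + 2Q^2, minimized at Q = 9 where min AVC = $23. MC = 185 - 72Q + 6Q^2.
With P = $353 above the shutdown price, P = MC gives Q = 14.
At P = $185 ≥ min AVC, set P = MC: Q = 12. The firm stays open but cuts output.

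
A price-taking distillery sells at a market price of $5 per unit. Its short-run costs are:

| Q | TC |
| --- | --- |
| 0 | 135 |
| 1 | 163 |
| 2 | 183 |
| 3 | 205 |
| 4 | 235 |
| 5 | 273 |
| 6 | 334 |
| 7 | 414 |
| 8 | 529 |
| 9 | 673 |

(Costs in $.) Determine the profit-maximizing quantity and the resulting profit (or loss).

Q = 0 (shut down); profit = -$135

Profit at each row (π = 5Q − TC): Q=0: -135; Q=1: -158; Q=2: -173; Q=3: -190; Q=4: -215; Q=5: -248; Q=6: -304; Q=7: -379; Q=8: -489; Q=9: -628.
Profit is highest at Q = 0. Equivalently, the lowest AVC in the table is 70/3 ≈ $23.33 at Q = 3, and P = $5 falls below it — price never covers variable cost, so the firm shuts down and loses only its fixed cost.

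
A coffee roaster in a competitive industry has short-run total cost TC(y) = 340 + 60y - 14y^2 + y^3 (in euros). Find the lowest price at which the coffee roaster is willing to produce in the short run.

The shutdown price is the minimum of AVC. VC = 60y - 14y^2 + y^3, so AVC = 60 - 14y + y^2.
At the minimum of AVC, MC = AVC. MC = 60 - 28y + 3y^2; setting MC = AVC gives 2y^2 - 14y = 0, so y = 7. min AVC = 11.
For P < €11 the firm produces nothing.

€11 per unit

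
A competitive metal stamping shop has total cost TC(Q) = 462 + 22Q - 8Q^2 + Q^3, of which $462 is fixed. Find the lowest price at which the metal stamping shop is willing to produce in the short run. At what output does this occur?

$6 per unit, at Q = 4

Short-run supply begins at min AVC. From VC = 22Q - 8Q^2 + Q^3, AVC = 22 - 8Q + Q^2.
dAVC/dQ = -8 + 2Q = 0 gives Q = 4. min AVC = 22 - 8·4 + 4^2 = 6.
So the shutdown price is $6.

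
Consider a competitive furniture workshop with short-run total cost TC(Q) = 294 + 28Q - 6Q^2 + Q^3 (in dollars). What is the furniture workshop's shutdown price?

The shutdown price is the minimum of AVC. VC = 28Q - 6Q^2 + Q^3, so AVC = 28 - 6Q + Q^2.
dAVC/dQ = -6 + 2Q = 0 gives Q = 3. min AVC = 28 - 6·3 + 3^2 = 19.
So the shutdown price is $19.

$19 per unit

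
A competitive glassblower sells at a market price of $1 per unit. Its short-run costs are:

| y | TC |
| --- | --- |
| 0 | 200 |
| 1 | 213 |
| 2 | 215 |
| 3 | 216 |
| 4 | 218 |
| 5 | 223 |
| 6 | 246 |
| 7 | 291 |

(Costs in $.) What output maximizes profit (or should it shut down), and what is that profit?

y = 0 (shut down); profit = -$200

Profit at each row (π = 1y − TC): y=0: -200; y=1: -212; y=2: -213; y=3: -213; y=4: -214; y=5: -218; y=6: -240; y=7: -284.
Profit is highest at y = 0. Equivalently, the lowest AVC in the table is 18/4 ≈ $4.50 at y = 4, and P = $1 falls below it — price never covers variable cost, so the firm shuts down and loses only its fixed cost.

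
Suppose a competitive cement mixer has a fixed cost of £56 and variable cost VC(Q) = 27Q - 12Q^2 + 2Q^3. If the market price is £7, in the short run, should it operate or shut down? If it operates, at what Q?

Strip out fixed cost: VC = 27Q - 12Q^2 + 2Q^3. Then AVC = 27 - 12Q + 2Q^2 and MC = 27 - 24Q + 6Q^2.
The AVC parabola has its vertex at Q = 12/4 = 3, where AVC = 27 - 12·3 + 2·3^2 = £9.
Since P = £7 < min AVC = £9, price fails to cover variable cost at any output.
The firm minimizes its loss by shutting down and losing only its fixed cost of £56.

Shut down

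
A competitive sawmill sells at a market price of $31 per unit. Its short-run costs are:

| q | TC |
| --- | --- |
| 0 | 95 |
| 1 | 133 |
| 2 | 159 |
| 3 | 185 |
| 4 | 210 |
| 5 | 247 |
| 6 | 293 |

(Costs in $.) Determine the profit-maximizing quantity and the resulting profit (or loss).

q = 4; profit = -$86

Profit at each row (π = 31q − TC): q=0: -95; q=1: -102; q=2: -97; q=3: -92; q=4: -86; q=5: -92; q=6: -107.
Profit is maximized at q = 4. AVC there is 115/4 = $28.75 ≤ P, so producing beats shutting down (which would give -$95).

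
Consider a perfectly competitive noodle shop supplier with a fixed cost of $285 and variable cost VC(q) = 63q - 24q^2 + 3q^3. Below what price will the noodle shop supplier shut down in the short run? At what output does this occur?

$15 per unit, at q = 4

The shutdown price is the minimum of AVC. VC = 63q - 24q^2 + 3q^3, so AVC = 63 - 24q + 3q^2.
At the minimum of AVC, MC = AVC. MC = 63 - 48q + 9q^2; setting MC = AVC gives 6q^2 - 24q = 0, so q = 4. min AVC = 15.
So the shutdown price is $15.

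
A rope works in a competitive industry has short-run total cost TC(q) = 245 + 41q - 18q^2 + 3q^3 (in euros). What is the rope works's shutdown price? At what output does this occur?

The firm shuts down when price falls below the minimum of average variable cost. AVC = VC/q = 41 - 18q + 3q^2.
dAVC/dq = -18 + 6q = 0 gives q = 3. min AVC = 41 - 18·3 + 3·3^2 = 14.
For P < €14 the firm produces nothing.

€14 per unit, at q = 3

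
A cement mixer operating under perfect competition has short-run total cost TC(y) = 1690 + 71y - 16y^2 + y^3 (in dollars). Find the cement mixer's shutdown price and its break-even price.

Shutdown price = $7; break-even price = $162

Shutdown price = min AVC. AVC = 71 - 16y + y^2, with vertex at y = 8 and minimum $7.
ATC = 1690/y + 71 - 16y + y^2. Setting dATC/dy = −1690/y^2 − 16 + 2y = 0 gives y = 13 (since 2·13^3 − 16·13^2 = 1690).
min ATC = 1690/13 + 71 − 16·13 + 13^2 = $162. That is the break-even price.
Between these two prices the firm operates at a loss; above $162 it earns a profit.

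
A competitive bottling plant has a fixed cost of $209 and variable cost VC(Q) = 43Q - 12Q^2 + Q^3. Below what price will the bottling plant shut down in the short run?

$7 per unit

The shutdown price is the minimum of AVC. VC = 43Q - 12Q^2 + Q^3, so AVC = 43 - 12Q + Q^2.
At the minimum of AVC, MC = AVC. MC = 43 - 24Q + 3Q^2; setting MC = AVC gives 2Q^2 - 12Q = 0, so Q = 6. min AVC = 7.
The firm shuts down for any P below $7.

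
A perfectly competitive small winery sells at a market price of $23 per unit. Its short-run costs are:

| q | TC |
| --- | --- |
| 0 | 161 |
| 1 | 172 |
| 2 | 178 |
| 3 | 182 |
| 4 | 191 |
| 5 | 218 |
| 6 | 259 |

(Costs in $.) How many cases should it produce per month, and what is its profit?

Profit at each row (π = 23q − TC): q=0: -161; q=1: -149; q=2: -132; q=3: -113; q=4: -99; q=5: -103; q=6: -121.
Profit is maximized at q = 4. AVC there is 30/4 = $7.50 ≤ P, so producing beats shutting down (which would give -$161).

q = 4; profit = -$99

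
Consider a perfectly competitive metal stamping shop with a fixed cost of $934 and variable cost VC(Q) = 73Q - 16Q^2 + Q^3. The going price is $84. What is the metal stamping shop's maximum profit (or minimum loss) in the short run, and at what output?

Profit = -$208 at Q = 11

AVC = 73 - 16Q + Q^2; min AVC = $9 at Q = 8. Since P = $84 ≥ min AVC, the firm produces.
With MC = 73 - 32Q + 3Q^2, P = MC on the upward-sloping part at Q* = 11.
TR = 84·11 = 924. TC = 934 + 198 = 1132. Profit = 924 − 1132 = -$208.
That loss of $208 beats the $934 the firm would lose by shutting down; producing recovers $726 of fixed cost.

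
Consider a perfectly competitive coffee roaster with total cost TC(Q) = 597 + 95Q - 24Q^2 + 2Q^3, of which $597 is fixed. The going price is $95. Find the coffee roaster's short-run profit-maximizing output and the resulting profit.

AVC = 95 - 24Q + 2Q^2; min AVC = $23 at Q = 6. Since P = $95 ≥ min AVC, the firm produces.
MC = 95 - 48Q + 6Q^2. Setting P = MC and taking the root on the rising branch gives Q* = 8.
TR = 95·8 = 760. TC = 597 + 248 = 845. Profit = 760 − 845 = -$85.
By producing, the firm covers all variable cost plus $512 of fixed cost; shutting down would lose the full $597.

Profit = -$85 at Q = 8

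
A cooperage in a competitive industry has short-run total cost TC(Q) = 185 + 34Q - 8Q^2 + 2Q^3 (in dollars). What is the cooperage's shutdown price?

$26 per unit

The firm shuts down when price falls below the minimum of average variable cost. AVC = VC/Q = 34 - 8Q + 2Q^2.
At the minimum of AVC, MC = AVC. MC = 34 - 16Q + 6Q^2; setting MC = AVC gives 4Q^2 - 8Q = 0, so Q = 2. min AVC = 26.
So the shutdown price is $26.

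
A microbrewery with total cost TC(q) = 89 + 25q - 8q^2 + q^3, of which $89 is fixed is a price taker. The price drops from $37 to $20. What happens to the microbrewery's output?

Output falls from 6 to 5

AVC = 25 - 8q + q^2, minimized at q = 4 where min AVC = $9. MC = 25 - 16q + 3q^2.
With P = $37 above the shutdown price, P = MC gives q = 6.
At P = $20 ≥ min AVC, set P = MC: q = 5. The firm stays open but cuts output.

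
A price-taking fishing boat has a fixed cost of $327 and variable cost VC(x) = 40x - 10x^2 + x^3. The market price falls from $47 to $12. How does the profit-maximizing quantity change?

Output falls from 7 to 0 (the firm shuts down)

MC = 40 - 20x + 3x^2; the shutdown threshold is min AVC = $15 (at x = 5).
At P = $47 ≥ min AVC, set P = MC on the rising branch: x = 7.
At P = $12 < min AVC = $15, price no longer covers variable cost at any output, so the firm shuts down: x = 0.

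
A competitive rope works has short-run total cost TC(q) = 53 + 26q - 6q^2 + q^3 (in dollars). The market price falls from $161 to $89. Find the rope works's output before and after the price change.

Output falls from 9 to 7

MC = 26 - 12q + 3q^2; the shutdown threshold is min AVC = $17 (at q = 3).
With P = $161 above the shutdown price, P = MC gives q = 9.
At P = $89 ≥ min AVC, set P = MC: q = 7. The firm stays open but cuts output.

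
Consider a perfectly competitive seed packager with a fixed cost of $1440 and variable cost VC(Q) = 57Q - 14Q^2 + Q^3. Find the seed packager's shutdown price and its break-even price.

AVC = 57 - 14Q + Q^2; minimized at Q = 7, giving min AVC = $8. That is the shutdown price.
ATC = 1440/Q + 57 - 14Q + Q^2. Setting dATC/dQ = −1440/Q^2 − 14 + 2Q = 0 gives Q = 12 (since 2·12^3 − 14·12^2 = 1440).
min ATC = 1440/12 + 57 − 14·12 + 12^2 = $153. That is the break-even price.
Between these two prices the firm operates at a loss; above $153 it earns a profit.

Shutdown price = $8; break-even price = $153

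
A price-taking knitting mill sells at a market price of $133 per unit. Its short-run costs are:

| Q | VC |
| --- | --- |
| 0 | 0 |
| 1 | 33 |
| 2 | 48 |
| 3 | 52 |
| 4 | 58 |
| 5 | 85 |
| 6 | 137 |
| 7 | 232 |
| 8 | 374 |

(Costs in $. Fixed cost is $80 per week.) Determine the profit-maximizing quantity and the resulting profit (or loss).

Q = 7; profit = $619

Profit at each row (π = 133Q − TC): Q=0: -80; Q=1: 20; Q=2: 138; Q=3: 267; Q=4: 394; Q=5: 500; Q=6: 581; Q=7: 619; Q=8: 610.
Profit is maximized at Q = 7. AVC there is 232/7 = $33.14 ≤ P, so producing beats shutting down (which would give -$80).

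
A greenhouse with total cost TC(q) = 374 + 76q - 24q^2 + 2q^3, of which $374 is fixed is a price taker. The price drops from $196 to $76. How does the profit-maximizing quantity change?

AVC = 76 - 24q + 2q^2, minimized at q = 6 where min AVC = $4. MC = 76 - 48q + 6q^2.
With P = $196 above the shutdown price, P = MC gives q = 10.
At P = $76 ≥ min AVC, set P = MC: q = 8. The firm stays open but cuts output.

Output falls from 10 to 8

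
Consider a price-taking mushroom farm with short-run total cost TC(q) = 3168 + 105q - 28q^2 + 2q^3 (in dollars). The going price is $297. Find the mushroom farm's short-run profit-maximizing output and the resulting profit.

Profit = -$288 at q = 12

AVC = 105 - 28q + 2q^2; min AVC = $7 at q = 7. Since P = $297 ≥ min AVC, the firm produces.
With MC = 105 - 56q + 6q^2, P = MC on the upward-sloping part at q* = 12.
TR = 297·12 = 3564. TC = 3168 + 684 = 3852. Profit = 3564 − 3852 = -$288.
By producing, the firm covers all variable cost plus $2880 of fixed cost; shutting down would lose the full $3168.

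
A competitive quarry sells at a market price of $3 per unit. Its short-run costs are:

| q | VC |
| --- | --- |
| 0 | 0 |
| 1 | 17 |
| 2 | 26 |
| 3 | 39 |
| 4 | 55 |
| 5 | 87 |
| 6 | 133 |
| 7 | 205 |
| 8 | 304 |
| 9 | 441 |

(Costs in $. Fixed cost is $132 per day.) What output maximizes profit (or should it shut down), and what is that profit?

q = 0 (shut down); profit = -$132

Profit at each row (π = 3q − TC): q=0: -132; q=1: -146; q=2: -152; q=3: -162; q=4: -175; q=5: -204; q=6: -247; q=7: -316; q=8: -412; q=9: -546.
Profit is highest at q = 0. Equivalently, the lowest AVC in the table is 26/2 ≈ $13 at q = 2, and P = $3 falls below it — price never covers variable cost, so the firm shuts down and loses only its fixed cost.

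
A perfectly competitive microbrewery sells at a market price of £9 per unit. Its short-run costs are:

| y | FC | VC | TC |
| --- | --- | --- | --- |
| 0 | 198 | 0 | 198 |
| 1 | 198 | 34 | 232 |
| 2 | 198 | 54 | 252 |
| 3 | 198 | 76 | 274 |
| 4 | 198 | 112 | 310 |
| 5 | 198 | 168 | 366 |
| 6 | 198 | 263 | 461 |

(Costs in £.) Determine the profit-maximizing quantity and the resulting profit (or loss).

Profit at each row (π = 9y − TC): y=0: -198; y=1: -223; y=2: -234; y=3: -247; y=4: -274; y=5: -321; y=6: -407.
Profit is highest at y = 0. Equivalently, the lowest AVC in the table is 76/3 ≈ £25.33 at y = 3, and P = £9 falls below it — price never covers variable cost, so the firm shuts down and loses only its fixed cost.

y = 0 (shut down); profit = -£198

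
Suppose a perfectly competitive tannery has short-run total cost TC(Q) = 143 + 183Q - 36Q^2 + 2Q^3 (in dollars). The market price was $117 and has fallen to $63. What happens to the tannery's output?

Output falls from 11 to 10

MC = 183 - 72Q + 6Q^2; the shutdown threshold is min AVC = $21 (at Q = 9).
At P = $117 ≥ min AVC, set P = MC on the rising branch: Q = 11.
At P = $63 ≥ min AVC, set P = MC: Q = 10. The firm stays open but cuts output.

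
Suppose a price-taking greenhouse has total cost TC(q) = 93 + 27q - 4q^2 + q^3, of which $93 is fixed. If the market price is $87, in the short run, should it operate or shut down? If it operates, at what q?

From TC, MC = TC'(q) = 27 - 8q + 3q^2 and AVC = VC/q = 27 - 4q + q^2.
AVC is minimized where dAVC/dq = -4 + 2q = 0, at q = 2; min AVC = 27 - 4·2 + 2^2 = $23.
Because $87 ≥ $23, revenue can cover variable cost; the firm operates.
P = MC gives -60 - 8q + 3q^2 = 0, with roots -10/3 and 6. Take the larger (rising MC): q* = 6.
Check: AVC at q = 6 is $39 ≤ P, so revenue covers variable cost.
Profit = P·q − TC = 87·6 − 327 = $195.

Produce at q = 6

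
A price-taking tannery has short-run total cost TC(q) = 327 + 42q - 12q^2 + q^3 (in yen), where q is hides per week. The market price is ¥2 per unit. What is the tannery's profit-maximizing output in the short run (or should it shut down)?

Shut down

Variable cost is VC = 42q - 12q^2 + q^3, so AVC = VC/q = 42 - 12q + q^2 and MC = dTC/dq = 42 - 24q + 3q^2.
AVC hits its minimum where MC = AVC, at q = 6, giving min AVC = 42 - 12·6 + 6^2 = ¥6.
With P < min AVC (¥2 < ¥6), every unit sold adds to the loss.
Shutting down limits the loss to fixed cost, ¥327.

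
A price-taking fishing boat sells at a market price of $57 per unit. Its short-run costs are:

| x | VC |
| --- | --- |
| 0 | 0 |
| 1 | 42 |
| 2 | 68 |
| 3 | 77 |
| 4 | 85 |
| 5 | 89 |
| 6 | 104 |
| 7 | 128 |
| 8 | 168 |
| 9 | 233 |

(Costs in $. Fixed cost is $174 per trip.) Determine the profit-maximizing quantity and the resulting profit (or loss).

Tabulate TR − TC: x=0: -174; x=1: -159; x=2: -128; x=3: -80; x=4: -31; x=5: 22; x=6: 64; x=7: 97; x=8: 114; x=9: 106.
Profit is maximized at x = 8. AVC there is 168/8 = $21 ≤ P, so producing beats shutting down (which would give -$174).

x = 8; profit = $114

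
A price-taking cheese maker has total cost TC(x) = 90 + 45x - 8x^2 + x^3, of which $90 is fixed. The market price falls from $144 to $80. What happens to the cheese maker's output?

Output falls from 9 to 7

AVC = 45 - 8x + x^2, minimized at x = 4 where min AVC = $29. MC = 45 - 16x + 3x^2.
At P = $144 ≥ min AVC, set P = MC on the rising branch: x = 9.
At P = $80 ≥ min AVC, set P = MC: x = 7. The firm stays open but cuts output.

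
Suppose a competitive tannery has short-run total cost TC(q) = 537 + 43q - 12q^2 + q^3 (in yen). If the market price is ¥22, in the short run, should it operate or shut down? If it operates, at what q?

Produce at q = 7

Strip out fixed cost: VC = 43q - 12q^2 + q^3. Then AVC = 43 - 12q + q^2 and MC = 43 - 24q + 3q^2.
AVC is minimized where dAVC/dq = -12 + 2q = 0, at q = 6; min AVC = 43 - 12·6 + 6^2 = ¥7.
P = ¥22 exceeds min AVC = ¥7, so the firm stays open.
Set P = MC: 22 = 43 - 24q + 3q^2 → 21 - 24q + 3q^2 = 0. The roots are q = 1 and q = 7; the profit-maximizing output is on the rising part of MC, so q* = 7.
Check: AVC at q = 7 is ¥8 ≤ P, so revenue covers variable cost.
Profit = P·q − TC = 22·7 − 593 = -¥439, a loss, but smaller than the ¥537 fixed cost the firm would lose by shutting down.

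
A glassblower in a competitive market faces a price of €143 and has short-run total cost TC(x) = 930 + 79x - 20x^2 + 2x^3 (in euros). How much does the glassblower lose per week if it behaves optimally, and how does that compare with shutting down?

Profit = -€162 at x = 8

AVC = 79 - 20x + 2x^2; min AVC = €29 at x = 5. Since P = €143 ≥ min AVC, the firm produces.
MC = 79 - 40x + 6x^2. Setting P = MC and taking the root on the rising branch gives x* = 8.
TR = 143·8 = 1144. TC = 930 + 376 = 1306. Profit = 1144 − 1306 = -€162.
By producing, the firm covers all variable cost plus €768 of fixed cost; shutting down would lose the full €930.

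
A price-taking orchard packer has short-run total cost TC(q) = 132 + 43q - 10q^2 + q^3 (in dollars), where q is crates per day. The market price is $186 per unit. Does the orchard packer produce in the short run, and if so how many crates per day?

Produce at q = 11

From TC, MC = TC'(q) = 43 - 20q + 3q^2 and AVC = VC/q = 43 - 10q + q^2.
AVC is minimized where dAVC/dq = -10 + 2q = 0, at q = 5; min AVC = 43 - 10·5 + 5^2 = $18.
Because $186 ≥ $18, revenue can cover variable cost; the firm operates.
Set P = MC: 186 = 43 - 20q + 3q^2 → -143 - 20q + 3q^2 = 0. The roots are q = -13/3 and q = 11; the profit-maximizing output is on the rising part of MC, so q* = 11.
Check: AVC at q = 11 is $54 ≤ P, so revenue covers variable cost.
Profit = P·q − TC = 186·11 − 726 = $1320.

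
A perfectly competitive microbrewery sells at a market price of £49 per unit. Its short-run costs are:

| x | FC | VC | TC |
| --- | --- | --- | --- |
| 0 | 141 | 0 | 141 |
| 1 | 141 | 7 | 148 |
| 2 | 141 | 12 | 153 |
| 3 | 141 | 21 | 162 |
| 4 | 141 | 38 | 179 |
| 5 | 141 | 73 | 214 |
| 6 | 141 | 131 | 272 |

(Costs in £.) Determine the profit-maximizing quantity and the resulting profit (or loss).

Profit at each row (π = 49x − TC): x=0: -141; x=1: -99; x=2: -55; x=3: -15; x=4: 17; x=5: 31; x=6: 22.
Profit is maximized at x = 5. AVC there is 73/5 = £14.60 ≤ P, so producing beats shutting down (which would give -£141).

x = 5; profit = £31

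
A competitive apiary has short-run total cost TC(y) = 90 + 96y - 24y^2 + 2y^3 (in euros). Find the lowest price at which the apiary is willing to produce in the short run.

The firm shuts down when price falls below the minimum of average variable cost. AVC = VC/y = 96 - 24y + 2y^2.
dAVC/dy = -24 + 4y = 0 gives y = 6. min AVC = 96 - 24·6 + 2·6^2 = 24.
For P < €24 the firm produces nothing.

€24 per unit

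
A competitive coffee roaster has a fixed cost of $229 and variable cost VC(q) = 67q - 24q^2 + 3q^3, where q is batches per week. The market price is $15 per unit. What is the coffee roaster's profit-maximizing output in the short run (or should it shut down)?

From TC, MC = TC'(q) = 67 - 48q + 9q^2 and AVC = VC/q = 67 - 24q + 3q^2.
AVC hits its minimum where MC = AVC, at q = 4, giving min AVC = 67 - 24·4 + 3·4^2 = $19.
With P < min AVC ($15 < $19), every unit sold adds to the loss.
Shutting down limits the loss to fixed cost, $229.

Shut down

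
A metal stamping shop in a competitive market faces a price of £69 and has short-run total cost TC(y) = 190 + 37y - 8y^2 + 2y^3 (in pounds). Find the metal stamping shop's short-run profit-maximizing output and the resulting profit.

Profit = -£62 at y = 4

AVC = 37 - 8y + 2y^2; min AVC = £29 at y = 2. Since P = £69 ≥ min AVC, the firm produces.
MC = 37 - 16y + 6y^2. Setting P = MC and taking the root on the rising branch gives y* = 4.
TR = 69·4 = 276. TC = 190 + 148 = 338. Profit = 276 − 338 = -£62.
Shutting down would mean losing the fixed cost of £190, so operating at a loss of £62 is better by £128.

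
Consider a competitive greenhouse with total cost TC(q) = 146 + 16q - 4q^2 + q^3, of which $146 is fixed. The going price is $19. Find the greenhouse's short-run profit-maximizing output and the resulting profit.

AVC = 16 - 4q + q^2 has its minimum $12 at q = 2; price $19 clears that bar, so the firm operates.
MC = 16 - 8q + 3q^2. Setting P = MC and taking the root on the rising branch gives q* = 3.
TR = 19·3 = 57. TC = 146 + 39 = 185. Profit = 57 − 185 = -$128.
That loss of $128 beats the $146 the firm would lose by shutting down; producing recovers $18 of fixed cost.

Profit = -$128 at q = 3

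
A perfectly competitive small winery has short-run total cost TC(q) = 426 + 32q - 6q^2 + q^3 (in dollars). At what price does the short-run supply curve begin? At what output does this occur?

The firm shuts down when price falls below the minimum of average variable cost. AVC = VC/q = 32 - 6q + q^2.
dAVC/dq = -6 + 2q = 0 gives q = 3. min AVC = 32 - 6·3 + 3^2 = 23.
The firm shuts down for any P below $23.

$23 per unit, at q = 3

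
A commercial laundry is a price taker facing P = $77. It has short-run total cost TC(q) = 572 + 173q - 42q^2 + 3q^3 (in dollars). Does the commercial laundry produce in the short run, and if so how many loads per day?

Produce at q = 8

From TC, MC = TC'(q) = 173 - 84q + 9q^2 and AVC = VC/q = 173 - 42q + 3q^2.
The AVC parabola has its vertex at q = 42/6 = 7, where AVC = 173 - 42·7 + 3·7^2 = $26.
Because $77 ≥ $26, revenue can cover variable cost; the firm operates.
Solving P = MC: 96 - 84q + 9q^2 = 0 ⇒ q = 4/3 or 8. On the upward-sloping branch, q* = 8.
Check: AVC at q = 8 is $29 ≤ P, so revenue covers variable cost.
Profit = P·q − TC = 77·8 − 804 = -$188, a loss, but smaller than the $572 fixed cost the firm would lose by shutting down.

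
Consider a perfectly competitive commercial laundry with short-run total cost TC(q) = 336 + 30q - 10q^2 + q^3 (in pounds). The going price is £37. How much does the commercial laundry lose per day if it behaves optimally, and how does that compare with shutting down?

AVC = 30 - 10q + q^2; min AVC = £5 at q = 5. Since P = £37 ≥ min AVC, the firm produces.
With MC = 30 - 20q + 3q^2, P = MC on the upward-sloping part at q* = 7.
TR = 37·7 = 259. TC = 336 + 63 = 399. Profit = 259 − 399 = -£140.
That loss of £140 beats the £336 the firm would lose by shutting down; producing recovers £196 of fixed cost.

Profit = -£140 at q = 7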